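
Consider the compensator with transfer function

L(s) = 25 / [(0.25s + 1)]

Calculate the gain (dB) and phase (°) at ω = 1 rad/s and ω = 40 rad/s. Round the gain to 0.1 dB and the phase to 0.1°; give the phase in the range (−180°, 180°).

ω = 1: 27.7 dB, -14.0°; ω = 40: 7.9 dB, -84.3°

At ω = 1 rad/s:
pole (1 + j1·0.25) = 1 + j0.25 → |·| ≈ 1.0308, ∠ ≈ 14.04°
|L| = 25 · 1 / (1.0308) ≈ 24.253
Gain = 20 log₁₀(24.253) ≈ 27.70 dB
∠L = (0°) − (14.04°) = -14.04°

At ω = 40 rad/s:
pole (1 + j40·0.25) = 1 + j10 → |·| ≈ 10.05, ∠ ≈ 84.29°
|L| = 25 · 1 / (10.05) ≈ 2.4876
Gain = 20 log₁₀(2.4876) ≈ 7.92 dB
∠L = (0°) − (84.29°) = -84.29°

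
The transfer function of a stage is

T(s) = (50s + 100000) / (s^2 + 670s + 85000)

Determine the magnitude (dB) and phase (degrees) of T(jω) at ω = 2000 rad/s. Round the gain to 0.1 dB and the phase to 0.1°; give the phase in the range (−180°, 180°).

Substitute s = j2000:
Numerator: 50(j2000) + 100000 = 100000 + j100000
Denominator: (j2000)^2 + 670(j2000) + 85000 = -3915000 + j1340000
|N| = √(100000² + 100000²) ≈ 1.4142e+05, ∠N ≈ 45.00°
|D| = √(3915000² + 1340000²) ≈ 4.138e+06, ∠D ≈ 161.11°
|T| = 1.4142e+05 / 4.138e+06 ≈ 0.034176
Gain = 20 log₁₀(0.034176) ≈ -29.33 dB
∠T = 45.00° − 161.11° = -116.11°

-29.3 dB, -116.1°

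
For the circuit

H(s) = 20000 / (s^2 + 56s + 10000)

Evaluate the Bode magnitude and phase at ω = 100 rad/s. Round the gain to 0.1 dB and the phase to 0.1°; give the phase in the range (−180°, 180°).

At s = jω = j100:
quadratic: (j100)² + 56·j100 + 10000 = 0 + j5600 → |·| ≈ 5600, ∠ ≈ 90.00°
|H| = 20000 / 5600 ≈ 3.5714
Gain = 20 log₁₀(3.5714) ≈ 11.06 dB
∠H = 0.00° − 90.00° = -90.00°

11.1 dB, -90.0°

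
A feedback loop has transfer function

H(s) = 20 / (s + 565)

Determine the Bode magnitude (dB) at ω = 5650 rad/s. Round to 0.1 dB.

-49.1 dB

At s = jω = j5650:
pole (s+565): 565 + j5650 → |·| = √(565²+5650²) = √32241725 ≈ 5678.2, ∠ = arctan(5650/565) ≈ 84.29°
|H| = 20 / 5678.2 ≈ 0.0035222
Gain = 20 log₁₀(0.0035222) ≈ -49.06 dB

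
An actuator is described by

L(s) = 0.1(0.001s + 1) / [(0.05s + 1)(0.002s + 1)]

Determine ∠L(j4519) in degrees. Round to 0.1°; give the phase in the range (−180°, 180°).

-95.9°

At ω = 4519 rad/s:
zero (1 + j4519·0.001) = 1 + j4.519 → |·| ≈ 4.6283, ∠ ≈ 77.52°
pole (1 + j4519·0.05) = 1 + j225.95 → |·| ≈ 225.95, ∠ ≈ 89.75°
pole (1 + j4519·0.002) = 1 + j9.038 → |·| ≈ 9.0932, ∠ ≈ 83.69°
∠L = (77.52°) − (89.75° + 83.69°) = -95.92°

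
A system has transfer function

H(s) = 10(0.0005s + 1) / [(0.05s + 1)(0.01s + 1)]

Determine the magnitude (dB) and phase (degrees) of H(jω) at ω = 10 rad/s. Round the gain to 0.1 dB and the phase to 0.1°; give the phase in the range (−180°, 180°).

19.0 dB, -32.0°

At ω = 10 rad/s:
zero (1 + j10·0.0005) = 1 + j0.005 → |·| ≈ 1, ∠ ≈ 0.29°
pole (1 + j10·0.05) = 1 + j0.5 → |·| ≈ 1.118, ∠ ≈ 26.57°
pole (1 + j10·0.01) = 1 + j0.1 → |·| ≈ 1.005, ∠ ≈ 5.71°
|H| = 10 · 1 / (1.118 · 1.005) ≈ 8.9
Gain = 20 log₁₀(8.9) ≈ 18.99 dB
∠H = (0.29°) − (26.57° + 5.71°) = -31.99°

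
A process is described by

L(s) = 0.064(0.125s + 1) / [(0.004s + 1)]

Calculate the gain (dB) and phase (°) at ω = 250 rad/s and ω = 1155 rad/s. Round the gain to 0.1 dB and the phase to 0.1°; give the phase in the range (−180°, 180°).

At ω = 250 rad/s:
zero (1 + j250·0.125) = 1 + j31.25 → |·| ≈ 31.266, ∠ ≈ 88.17°
pole (1 + j250·0.004) = 1 + j1 → |·| ≈ 1.4142, ∠ ≈ 45.00°
|L| = 0.064 · 31.266 / (1.4142) ≈ 1.415
Gain = 20 log₁₀(1.415) ≈ 3.02 dB
∠L = (88.17°) − (45.00°) = 43.17°

At ω = 1155 rad/s:
zero (1 + j1155·0.125) = 1 + j144.375 → |·| ≈ 144.38, ∠ ≈ 89.60°
pole (1 + j1155·0.004) = 1 + j4.62 → |·| ≈ 4.727, ∠ ≈ 77.79°
|L| = 0.064 · 144.38 / (4.727) ≈ 1.9548
Gain = 20 log₁₀(1.9548) ≈ 5.82 dB
∠L = (89.60°) − (77.79°) = 11.81°

ω = 250: 3.0 dB, 43.2°; ω = 1155: 5.8 dB, 11.8°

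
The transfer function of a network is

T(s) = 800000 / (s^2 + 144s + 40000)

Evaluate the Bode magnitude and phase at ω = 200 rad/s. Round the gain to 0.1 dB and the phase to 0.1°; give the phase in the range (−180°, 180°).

28.9 dB, -90.0°

At s = jω = j200:
quadratic: (j200)² + 144·j200 + 40000 = 0 + j28800 → |·| ≈ 28800, ∠ ≈ 90.00°
|T| = 800000 / 28800 ≈ 27.778
Gain = 20 log₁₀(27.778) ≈ 28.87 dB
∠T = 0.00° − 90.00° = -90.00°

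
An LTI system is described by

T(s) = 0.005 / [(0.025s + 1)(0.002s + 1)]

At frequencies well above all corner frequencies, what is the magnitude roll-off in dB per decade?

-40 dB/decade

Each pole contributes −20 dB/decade at high frequency; each zero contributes +20 dB/decade.
Net: 0 zero(s) − 2 pole(s) → -40 dB/decade.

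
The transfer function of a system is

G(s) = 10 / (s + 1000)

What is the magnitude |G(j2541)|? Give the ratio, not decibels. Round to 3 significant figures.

0.00366

At s = jω = j2541:
pole (s+1000): 1000 + j2541 → |·| = √(1000²+2541²) = √7456681 ≈ 2730.7, ∠ = arctan(2541/1000) ≈ 68.52°
|G| = 10 / 2730.7 ≈ 0.0036621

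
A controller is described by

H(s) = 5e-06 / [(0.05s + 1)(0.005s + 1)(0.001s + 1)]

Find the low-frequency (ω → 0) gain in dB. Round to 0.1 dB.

H(0) = 5e-06 · 1 / 1 = 5e-06
20 log₁₀(5e-06) ≈ -106.02 dB

-106.0 dB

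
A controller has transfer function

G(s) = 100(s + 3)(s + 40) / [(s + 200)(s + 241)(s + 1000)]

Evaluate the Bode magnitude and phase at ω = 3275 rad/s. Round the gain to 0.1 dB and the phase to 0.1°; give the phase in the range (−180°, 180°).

At s = jω = j3275:
zero (s+3): 3 + j3275 → |·| = √(3²+3275²) = √10725634 ≈ 3275, ∠ = arctan(3275/3) ≈ 89.95°
zero (s+40): 40 + j3275 → |·| = √(40²+3275²) = √10727225 ≈ 3275.2, ∠ = arctan(3275/40) ≈ 89.30°
pole (s+200): 200 + j3275 → |·| = √(200²+3275²) = √10765625 ≈ 3281.1, ∠ = arctan(3275/200) ≈ 86.51°
pole (s+241): 241 + j3275 → |·| = √(241²+3275²) = √10783706 ≈ 3283.9, ∠ = arctan(3275/241) ≈ 85.79°
pole (s+1000): 1000 + j3275 → |·| = √(1000²+3275²) = √11725625 ≈ 3424.3, ∠ = arctan(3275/1000) ≈ 73.02°
|G| = 100 · 1.0726e+07 / 3.6896e+10 ≈ 0.029071
Gain = 20 log₁₀(0.029071) ≈ -30.73 dB
∠G = 179.25° − 245.32° = -66.07°

-30.7 dB, -66.1°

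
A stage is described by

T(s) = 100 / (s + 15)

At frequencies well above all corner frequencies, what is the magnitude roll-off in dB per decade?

Each pole contributes −20 dB/decade at high frequency; each zero contributes +20 dB/decade.
Net: 0 zero(s) − 1 pole(s) → -20 dB/decade.

-20 dB/decade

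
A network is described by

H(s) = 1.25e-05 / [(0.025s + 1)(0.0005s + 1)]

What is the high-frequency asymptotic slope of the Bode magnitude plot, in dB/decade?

-40 dB/decade

Each pole contributes −20 dB/decade at high frequency; each zero contributes +20 dB/decade.
Net: 0 zero(s) − 2 pole(s) → -40 dB/decade.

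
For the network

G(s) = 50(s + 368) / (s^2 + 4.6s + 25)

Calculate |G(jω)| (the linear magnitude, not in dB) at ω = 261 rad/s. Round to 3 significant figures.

At s = jω = j261:
zero (s+368): 368 + j261 → |·| = √(368²+261²) = √203545 ≈ 451.16, ∠ = arctan(261/368) ≈ 35.35°
quadratic: (j261)² + 4.6·j261 + 25 = -68096 + j1200.6 → |·| ≈ 68107, ∠ ≈ 178.99°
|G| = 50 · 451.16 / 68107 ≈ 0.33121

0.331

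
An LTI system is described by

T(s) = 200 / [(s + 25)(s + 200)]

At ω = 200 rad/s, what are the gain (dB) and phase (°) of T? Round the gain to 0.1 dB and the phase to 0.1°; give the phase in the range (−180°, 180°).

At s = jω = j200:
pole (s+25): 25 + j200 → |·| = √(25²+200²) = √40625 ≈ 201.56, ∠ = arctan(200/25) ≈ 82.87°
pole (s+200): 200 + j200 → |·| = √(200²+200²) = √80000 ≈ 282.84, ∠ = arctan(200/200) ≈ 45.00°
|T| = 200 / 57009 ≈ 0.0035082
Gain = 20 log₁₀(0.0035082) ≈ -49.10 dB
∠T = 0.00° − 127.87° = -127.87°

-49.1 dB, -127.9°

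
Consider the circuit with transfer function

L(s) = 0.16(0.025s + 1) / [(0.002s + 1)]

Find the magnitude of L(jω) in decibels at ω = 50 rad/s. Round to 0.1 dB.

-11.9 dB

At ω = 50 rad/s:
zero (1 + j50·0.025) = 1 + j1.25 → |·| ≈ 1.6008, ∠ ≈ 51.34°
pole (1 + j50·0.002) = 1 + j0.1 → |·| ≈ 1.005, ∠ ≈ 5.71°
|L| = 0.16 · 1.6008 / (1.005) ≈ 0.25485
Gain = 20 log₁₀(0.25485) ≈ -11.87 dB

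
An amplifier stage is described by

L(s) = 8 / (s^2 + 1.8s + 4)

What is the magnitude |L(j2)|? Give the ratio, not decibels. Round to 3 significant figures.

At s = jω = j2:
quadratic: (j2)² + 1.8·j2 + 4 = 0 + j3.6 → |·| ≈ 3.6, ∠ ≈ 90.00°
|L| = 8 / 3.6 ≈ 2.2222

2.22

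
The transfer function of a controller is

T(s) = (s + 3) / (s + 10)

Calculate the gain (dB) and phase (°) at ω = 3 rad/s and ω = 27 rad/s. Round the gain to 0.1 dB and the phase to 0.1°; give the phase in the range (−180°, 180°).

ω = 3: -7.8 dB, 28.3°; ω = 27: -0.5 dB, 14.0°

Substitute s = j3:
Numerator: (j3) + 3 = 3 + j3
Denominator: (j3) + 10 = 10 + j3
|N| = √(3² + 3²) ≈ 4.2426, ∠N ≈ 45.00°
|D| = √(10² + 3²) ≈ 10.44, ∠D ≈ 16.70°
|T| = 4.2426 / 10.44 ≈ 0.40638
Gain = 20 log₁₀(0.40638) ≈ -7.82 dB
∠T = 45.00° − 16.70° = 28.30°

Substitute s = j27:
Numerator: (j27) + 3 = 3 + j27
Denominator: (j27) + 10 = 10 + j27
|N| = √(3² + 27²) ≈ 27.166, ∠N ≈ 83.66°
|D| = √(10² + 27²) ≈ 28.792, ∠D ≈ 69.68°
|T| = 27.166 / 28.792 ≈ 0.94353
Gain = 20 log₁₀(0.94353) ≈ -0.50 dB
∠T = 83.66° − 69.68° = 13.98°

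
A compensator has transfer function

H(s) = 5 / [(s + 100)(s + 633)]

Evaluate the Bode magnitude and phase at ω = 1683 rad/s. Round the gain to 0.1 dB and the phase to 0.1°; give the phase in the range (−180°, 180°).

At s = jω = j1683:
pole (s+100): 100 + j1683 → |·| = √(100²+1683²) = √2842489 ≈ 1686, ∠ = arctan(1683/100) ≈ 86.60°
pole (s+633): 633 + j1683 → |·| = √(633²+1683²) = √3233178 ≈ 1798.1, ∠ = arctan(1683/633) ≈ 69.39°
|H| = 5 / 3.0316e+06 ≈ 1.6493e-06
Gain = 20 log₁₀(1.6493e-06) ≈ -115.65 dB
∠H = 0.00° − 155.99° = -155.99°

-115.7 dB, -156.0°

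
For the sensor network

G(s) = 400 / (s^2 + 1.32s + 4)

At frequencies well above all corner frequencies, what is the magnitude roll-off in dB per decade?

Each pole contributes −20 dB/decade at high frequency; each zero contributes +20 dB/decade.
Net: 0 zero(s) − 2 pole(s) → -40 dB/decade.

-40 dB/decade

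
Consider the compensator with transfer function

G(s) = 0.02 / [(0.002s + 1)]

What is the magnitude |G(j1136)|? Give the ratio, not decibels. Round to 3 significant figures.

At ω = 1136 rad/s:
pole (1 + j1136·0.002) = 1 + j2.272 → |·| ≈ 2.4823, ∠ ≈ 66.24°
|G| = 0.02 · 1 / (2.4823) ≈ 0.008057

0.00806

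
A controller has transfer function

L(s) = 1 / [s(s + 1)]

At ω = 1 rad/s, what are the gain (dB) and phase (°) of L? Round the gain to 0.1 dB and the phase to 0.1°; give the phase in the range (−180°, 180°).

At s = jω = j1:
pole (s+1): 1 + j1 → |·| = √(1²+1²) = √2 ≈ 1.4142, ∠ = arctan(1/1) ≈ 45.00°
pole at origin: |s| = 1, ∠ = 90.00° (in denominator)
|L| = 1 / 1.4142 ≈ 0.70711
Gain = 20 log₁₀(0.70711) ≈ -3.01 dB
∠L = 0.00° − 135.00° = -135.00°

-3.0 dB, -135.0°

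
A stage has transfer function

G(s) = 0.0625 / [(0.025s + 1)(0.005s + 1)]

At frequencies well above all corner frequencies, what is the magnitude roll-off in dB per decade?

-40 dB/decade

Each pole contributes −20 dB/decade at high frequency; each zero contributes +20 dB/decade.
Net: 0 zero(s) − 2 pole(s) → -40 dB/decade.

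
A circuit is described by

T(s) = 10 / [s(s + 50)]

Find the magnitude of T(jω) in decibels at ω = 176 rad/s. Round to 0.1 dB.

At s = jω = j176:
pole (s+50): 50 + j176 → |·| = √(50²+176²) = √33476 ≈ 182.96, ∠ = arctan(176/50) ≈ 74.14°
pole at origin: |s| = 176, ∠ = 90.00° (in denominator)
|T| = 10 / 32201 ≈ 0.00031055
Gain = 20 log₁₀(0.00031055) ≈ -70.16 dB

-70.2 dB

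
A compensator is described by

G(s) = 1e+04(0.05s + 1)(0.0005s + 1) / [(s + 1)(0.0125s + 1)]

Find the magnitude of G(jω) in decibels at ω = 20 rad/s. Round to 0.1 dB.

At ω = 20 rad/s:
zero (1 + j20·0.05) = 1 + j1 → |·| ≈ 1.4142, ∠ ≈ 45.00°
zero (1 + j20·0.0005) = 1 + j0.01 → |·| ≈ 1, ∠ ≈ 0.57°
pole (1 + j20·1) = 1 + j20 → |·| ≈ 20.025, ∠ ≈ 87.14°
pole (1 + j20·0.0125) = 1 + j0.25 → |·| ≈ 1.0308, ∠ ≈ 14.04°
|G| = 1e+04 · 1.4142 · 1 / (20.025 · 1.0308) ≈ 685.12
Gain = 20 log₁₀(685.12) ≈ 56.72 dB

56.7 dB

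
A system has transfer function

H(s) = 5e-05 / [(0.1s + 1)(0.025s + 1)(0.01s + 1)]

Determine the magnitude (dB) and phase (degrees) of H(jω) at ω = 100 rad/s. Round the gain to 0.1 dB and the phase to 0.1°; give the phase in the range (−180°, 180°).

At ω = 100 rad/s:
pole (1 + j100·0.1) = 1 + j10 → |·| ≈ 10.05, ∠ ≈ 84.29°
pole (1 + j100·0.025) = 1 + j2.5 → |·| ≈ 2.6926, ∠ ≈ 68.20°
pole (1 + j100·0.01) = 1 + j1 → |·| ≈ 1.4142, ∠ ≈ 45.00°
|H| = 5e-05 · 1 / (10.05 · 2.6926 · 1.4142) ≈ 1.3065e-06
Gain = 20 log₁₀(1.3065e-06) ≈ -117.68 dB
∠H = (0°) − (84.29° + 68.20° + 45.00°) = -197.49° ≡ 162.51° (principal value)

-117.7 dB, 162.5°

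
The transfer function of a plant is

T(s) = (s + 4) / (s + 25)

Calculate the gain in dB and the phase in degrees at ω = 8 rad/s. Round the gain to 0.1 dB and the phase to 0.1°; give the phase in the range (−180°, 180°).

-9.4 dB, 45.7°

At s = jω = j8:
zero (s+4): 4 + j8 → |·| = √(4²+8²) = √80 ≈ 8.9443, ∠ = arctan(8/4) ≈ 63.43°
pole (s+25): 25 + j8 → |·| = √(25²+8²) = √689 ≈ 26.249, ∠ = arctan(8/25) ≈ 17.74°
|T| = 1 · 8.9443 / 26.249 ≈ 0.34075
Gain = 20 log₁₀(0.34075) ≈ -9.35 dB
∠T = 63.43° − 17.74° = 45.69°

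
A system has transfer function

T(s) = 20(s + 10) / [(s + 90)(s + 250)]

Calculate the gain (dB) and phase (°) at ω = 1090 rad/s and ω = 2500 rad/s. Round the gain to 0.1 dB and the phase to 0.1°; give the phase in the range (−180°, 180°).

ω = 1090: -35.0 dB, -72.9°; ω = 2500: -42.0 dB, -82.5°

At s = jω = j1090:
zero (s+10): 10 + j1090 → |·| = √(10²+1090²) = √1188200 ≈ 1090, ∠ = arctan(1090/10) ≈ 89.47°
pole (s+90): 90 + j1090 → |·| = √(90²+1090²) = √1196200 ≈ 1093.7, ∠ = arctan(1090/90) ≈ 85.28°
pole (s+250): 250 + j1090 → |·| = √(250²+1090²) = √1250600 ≈ 1118.3, ∠ = arctan(1090/250) ≈ 77.08°
|T| = 20 · 1090 / 1.2231e+06 ≈ 0.017824
Gain = 20 log₁₀(0.017824) ≈ -34.98 dB
∠T = 89.47° − 162.36° = -72.89°

At s = jω = j2500:
zero (s+10): 10 + j2500 → |·| = √(10²+2500²) = √6250100 ≈ 2500, ∠ = arctan(2500/10) ≈ 89.77°
pole (s+90): 90 + j2500 → |·| = √(90²+2500²) = √6258100 ≈ 2501.6, ∠ = arctan(2500/90) ≈ 87.94°
pole (s+250): 250 + j2500 → |·| = √(250²+2500²) = √6312500 ≈ 2512.5, ∠ = arctan(2500/250) ≈ 84.29°
|T| = 20 · 2500 / 6.2853e+06 ≈ 0.0079551
Gain = 20 log₁₀(0.0079551) ≈ -41.99 dB
∠T = 89.77° − 172.23° = -82.46°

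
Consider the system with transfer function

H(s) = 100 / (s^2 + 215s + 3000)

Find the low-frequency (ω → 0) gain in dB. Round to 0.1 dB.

-29.5 dB

H(0) = 100 / 3000 ≈ 0.033333
20 log₁₀(0.033333) ≈ -29.54 dB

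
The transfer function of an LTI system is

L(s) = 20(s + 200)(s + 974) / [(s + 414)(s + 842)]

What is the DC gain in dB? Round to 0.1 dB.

L(0) = 20·200·974 / (414·842) ≈ 11.177
20 log₁₀(11.177) ≈ 20.97 dB

21.0 dB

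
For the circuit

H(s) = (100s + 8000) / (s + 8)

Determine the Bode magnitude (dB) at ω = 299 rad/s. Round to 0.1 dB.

Substitute s = j299:
Numerator: 100(j299) + 8000 = 8000 + j29900
Denominator: (j299) + 8 = 8 + j299
|N| = √(8000² + 29900²) ≈ 30952, ∠N ≈ 75.02°
|D| = √(8² + 299²) ≈ 299.11, ∠D ≈ 88.47°
|H| = 30952 / 299.11 ≈ 103.48
Gain = 20 log₁₀(103.48) ≈ 40.30 dB

40.3 dB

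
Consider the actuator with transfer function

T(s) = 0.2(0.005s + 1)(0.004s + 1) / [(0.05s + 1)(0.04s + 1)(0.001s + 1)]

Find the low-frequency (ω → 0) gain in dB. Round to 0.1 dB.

-14.0 dB

T(0) = 0.2 · 1 / 1 = 0.2
20 log₁₀(0.2) ≈ -13.98 dB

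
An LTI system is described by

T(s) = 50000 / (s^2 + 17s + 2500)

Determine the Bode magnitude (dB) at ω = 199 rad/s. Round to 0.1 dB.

At s = jω = j199:
quadratic: (j199)² + 17·j199 + 2500 = -37101 + j3383 → |·| ≈ 37255, ∠ ≈ 174.79°
|T| = 50000 / 37255 ≈ 1.3421
Gain = 20 log₁₀(1.3421) ≈ 2.56 dB

2.6 dB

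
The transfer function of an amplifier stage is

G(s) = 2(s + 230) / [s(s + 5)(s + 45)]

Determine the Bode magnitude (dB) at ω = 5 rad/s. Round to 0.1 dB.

At s = jω = j5:
zero (s+230): 230 + j5 → |·| = √(230²+5²) = √52925 ≈ 230.05, ∠ = arctan(5/230) ≈ 1.25°
pole (s+5): 5 + j5 → |·| = √(5²+5²) = √50 ≈ 7.0711, ∠ = arctan(5/5) ≈ 45.00°
pole (s+45): 45 + j5 → |·| = √(45²+5²) = √2050 ≈ 45.277, ∠ = arctan(5/45) ≈ 6.34°
pole at origin: |s| = 5, ∠ = 90.00° (in denominator)
|G| = 2 · 230.05 / 1600.8 ≈ 0.28742
Gain = 20 log₁₀(0.28742) ≈ -10.83 dB

-10.8 dB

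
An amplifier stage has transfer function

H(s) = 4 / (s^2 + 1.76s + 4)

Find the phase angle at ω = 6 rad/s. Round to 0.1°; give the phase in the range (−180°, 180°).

-161.7°

At s = jω = j6:
quadratic: (j6)² + 1.76·j6 + 4 = -32 + j10.56 → |·| ≈ 33.697, ∠ ≈ 161.74°
∠H = 0.00° − 161.74° = -161.74°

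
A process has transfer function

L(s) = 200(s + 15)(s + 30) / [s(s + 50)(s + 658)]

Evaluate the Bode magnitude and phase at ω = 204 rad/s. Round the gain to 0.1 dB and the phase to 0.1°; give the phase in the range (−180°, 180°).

At s = jω = j204:
zero (s+15): 15 + j204 → |·| = √(15²+204²) = √41841 ≈ 204.55, ∠ = arctan(204/15) ≈ 85.79°
zero (s+30): 30 + j204 → |·| = √(30²+204²) = √42516 ≈ 206.19, ∠ = arctan(204/30) ≈ 81.63°
pole (s+50): 50 + j204 → |·| = √(50²+204²) = √44116 ≈ 210.04, ∠ = arctan(204/50) ≈ 76.23°
pole (s+658): 658 + j204 → |·| = √(658²+204²) = √474580 ≈ 688.9, ∠ = arctan(204/658) ≈ 17.23°
pole at origin: |s| = 204, ∠ = 90.00° (in denominator)
|L| = 200 · 42176 / 2.9518e+07 ≈ 0.28576
Gain = 20 log₁₀(0.28576) ≈ -10.88 dB
∠L = 167.42° − 183.46° = -16.04°

-10.9 dB, -16.0°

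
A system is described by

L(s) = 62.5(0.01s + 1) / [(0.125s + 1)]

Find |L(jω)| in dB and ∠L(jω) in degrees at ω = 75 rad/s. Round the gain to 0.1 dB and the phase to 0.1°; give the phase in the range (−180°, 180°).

18.4 dB, -47.0°

At ω = 75 rad/s:
zero (1 + j75·0.01) = 1 + j0.75 → |·| ≈ 1.25, ∠ ≈ 36.87°
pole (1 + j75·0.125) = 1 + j9.375 → |·| ≈ 9.4282, ∠ ≈ 83.91°
|L| = 62.5 · 1.25 / (9.4282) ≈ 8.2863
Gain = 20 log₁₀(8.2863) ≈ 18.37 dB
∠L = (36.87°) − (83.91°) = -47.04°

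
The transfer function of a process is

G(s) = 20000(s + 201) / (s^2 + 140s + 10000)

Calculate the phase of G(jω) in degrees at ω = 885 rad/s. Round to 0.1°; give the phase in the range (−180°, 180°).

At s = jω = j885:
zero (s+201): 201 + j885 → |·| = √(201²+885²) = √823626 ≈ 907.54, ∠ = arctan(885/201) ≈ 77.20°
quadratic: (j885)² + 140·j885 + 10000 = -773225 + j123900 → |·| ≈ 7.8309e+05, ∠ ≈ 170.90°
∠G = 77.20° − 170.90° = -93.70°

-93.7°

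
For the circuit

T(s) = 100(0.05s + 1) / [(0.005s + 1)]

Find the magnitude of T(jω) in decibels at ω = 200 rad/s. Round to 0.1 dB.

57.0 dB

At ω = 200 rad/s:
zero (1 + j200·0.05) = 1 + j10 → |·| ≈ 10.05, ∠ ≈ 84.29°
pole (1 + j200·0.005) = 1 + j1 → |·| ≈ 1.4142, ∠ ≈ 45.00°
|T| = 100 · 10.05 / (1.4142) ≈ 710.65
Gain = 20 log₁₀(710.65) ≈ 57.03 dB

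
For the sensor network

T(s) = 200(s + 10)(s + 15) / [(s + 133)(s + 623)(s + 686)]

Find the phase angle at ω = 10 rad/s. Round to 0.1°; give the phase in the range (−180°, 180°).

72.6°

At s = jω = j10:
zero (s+10): 10 + j10 → |·| = √(10²+10²) = √200 ≈ 14.142, ∠ = arctan(10/10) ≈ 45.00°
zero (s+15): 15 + j10 → |·| = √(15²+10²) = √325 ≈ 18.028, ∠ = arctan(10/15) ≈ 33.69°
pole (s+133): 133 + j10 → |·| = √(133²+10²) = √17789 ≈ 133.38, ∠ = arctan(10/133) ≈ 4.30°
pole (s+623): 623 + j10 → |·| = √(623²+10²) = √388229 ≈ 623.08, ∠ = arctan(10/623) ≈ 0.92°
pole (s+686): 686 + j10 → |·| = √(686²+10²) = √470696 ≈ 686.07, ∠ = arctan(10/686) ≈ 0.84°
∠T = 78.69° − 6.06° = 72.63°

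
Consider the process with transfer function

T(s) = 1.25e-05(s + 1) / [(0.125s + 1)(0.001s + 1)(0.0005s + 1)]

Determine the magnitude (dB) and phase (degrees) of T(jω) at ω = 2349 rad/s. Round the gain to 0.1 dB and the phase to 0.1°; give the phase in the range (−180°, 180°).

At ω = 2349 rad/s:
zero (1 + j2349·1) = 1 + j2349 → |·| ≈ 2349, ∠ ≈ 89.98°
pole (1 + j2349·0.125) = 1 + j293.625 → |·| ≈ 293.63, ∠ ≈ 89.80°
pole (1 + j2349·0.001) = 1 + j2.349 → |·| ≈ 2.553, ∠ ≈ 66.94°
pole (1 + j2349·0.0005) = 1 + j1.1745 → |·| ≈ 1.5425, ∠ ≈ 49.59°
|T| = 1.25e-05 · 2349 / (293.63 · 2.553 · 1.5425) ≈ 2.5393e-05
Gain = 20 log₁₀(2.5393e-05) ≈ -91.91 dB
∠T = (89.98°) − (89.80° + 66.94° + 49.59°) = -116.35°

-91.9 dB, -116.4°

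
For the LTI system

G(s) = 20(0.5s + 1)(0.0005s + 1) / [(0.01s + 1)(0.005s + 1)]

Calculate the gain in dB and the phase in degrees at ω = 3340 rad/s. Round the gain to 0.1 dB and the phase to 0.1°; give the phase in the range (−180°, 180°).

41.3 dB, -25.8°

At ω = 3340 rad/s:
zero (1 + j3340·0.5) = 1 + j1670 → |·| ≈ 1670, ∠ ≈ 89.97°
zero (1 + j3340·0.0005) = 1 + j1.67 → |·| ≈ 1.9465, ∠ ≈ 59.09°
pole (1 + j3340·0.01) = 1 + j33.4 → |·| ≈ 33.415, ∠ ≈ 88.29°
pole (1 + j3340·0.005) = 1 + j16.7 → |·| ≈ 16.73, ∠ ≈ 86.57°
|G| = 20 · 1670 · 1.9465 / (33.415 · 16.73) ≈ 116.3
Gain = 20 log₁₀(116.3) ≈ 41.31 dB
∠G = (89.97° + 59.09°) − (88.29° + 86.57°) = -25.80°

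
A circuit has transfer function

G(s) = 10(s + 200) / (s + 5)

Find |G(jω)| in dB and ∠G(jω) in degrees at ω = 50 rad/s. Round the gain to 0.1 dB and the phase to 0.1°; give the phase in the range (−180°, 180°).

32.3 dB, -70.3°

At s = jω = j50:
zero (s+200): 200 + j50 → |·| = √(200²+50²) = √42500 ≈ 206.16, ∠ = arctan(50/200) ≈ 14.04°
pole (s+5): 5 + j50 → |·| = √(5²+50²) = √2525 ≈ 50.249, ∠ = arctan(50/5) ≈ 84.29°
|G| = 10 · 206.16 / 50.249 ≈ 41.028
Gain = 20 log₁₀(41.028) ≈ 32.26 dB
∠G = 14.04° − 84.29° = -70.25°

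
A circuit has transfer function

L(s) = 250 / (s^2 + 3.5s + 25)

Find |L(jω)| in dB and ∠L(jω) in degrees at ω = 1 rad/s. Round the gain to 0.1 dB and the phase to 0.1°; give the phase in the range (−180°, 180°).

20.3 dB, -8.3°

At s = jω = j1:
quadratic: (j1)² + 3.5·j1 + 25 = 24 + j3.5 → |·| ≈ 24.254, ∠ ≈ 8.30°
|L| = 250 / 24.254 ≈ 10.308
Gain = 20 log₁₀(10.308) ≈ 20.26 dB
∠L = 0.00° − 8.30° = -8.30°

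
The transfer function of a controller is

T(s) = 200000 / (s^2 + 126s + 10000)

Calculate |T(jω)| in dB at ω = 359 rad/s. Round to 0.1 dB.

At s = jω = j359:
quadratic: (j359)² + 126·j359 + 10000 = -118881 + j45234 → |·| ≈ 1.272e+05, ∠ ≈ 159.17°
|T| = 200000 / 1.272e+05 ≈ 1.5723
Gain = 20 log₁₀(1.5723) ≈ 3.93 dB

3.9 dB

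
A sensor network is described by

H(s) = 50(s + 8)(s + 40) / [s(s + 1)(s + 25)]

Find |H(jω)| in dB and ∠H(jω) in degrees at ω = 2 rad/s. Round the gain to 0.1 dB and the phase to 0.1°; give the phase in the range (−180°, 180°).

43.4 dB, -141.1°

At s = jω = j2:
zero (s+8): 8 + j2 → |·| = √(8²+2²) = √68 ≈ 8.2462, ∠ = arctan(2/8) ≈ 14.04°
zero (s+40): 40 + j2 → |·| = √(40²+2²) = √1604 ≈ 40.05, ∠ = arctan(2/40) ≈ 2.86°
pole (s+1): 1 + j2 → |·| = √(1²+2²) = √5 ≈ 2.2361, ∠ = arctan(2/1) ≈ 63.43°
pole (s+25): 25 + j2 → |·| = √(25²+2²) = √629 ≈ 25.08, ∠ = arctan(2/25) ≈ 4.57°
pole at origin: |s| = 2, ∠ = 90.00° (in denominator)
|H| = 50 · 330.26 / 112.16 ≈ 147.23
Gain = 20 log₁₀(147.23) ≈ 43.36 dB
∠H = 16.90° − 158.00° = -141.10°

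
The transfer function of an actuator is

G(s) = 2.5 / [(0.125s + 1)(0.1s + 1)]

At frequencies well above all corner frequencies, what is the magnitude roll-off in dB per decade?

-40 dB/decade

Each pole contributes −20 dB/decade at high frequency; each zero contributes +20 dB/decade.
Net: 0 zero(s) − 2 pole(s) → -40 dB/decade.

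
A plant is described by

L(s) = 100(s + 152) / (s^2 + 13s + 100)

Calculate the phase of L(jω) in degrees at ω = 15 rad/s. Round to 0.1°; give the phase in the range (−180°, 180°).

-117.0°

At s = jω = j15:
zero (s+152): 152 + j15 → |·| = √(152²+15²) = √23329 ≈ 152.74, ∠ = arctan(15/152) ≈ 5.64°
quadratic: (j15)² + 13·j15 + 100 = -125 + j195 → |·| ≈ 231.62, ∠ ≈ 122.66°
∠L = 5.64° − 122.66° = -117.02°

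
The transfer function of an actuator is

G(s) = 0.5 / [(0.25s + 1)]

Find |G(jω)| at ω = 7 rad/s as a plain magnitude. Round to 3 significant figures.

0.248

At ω = 7 rad/s:
pole (1 + j7·0.25) = 1 + j1.75 → |·| ≈ 2.0156, ∠ ≈ 60.26°
|G| = 0.5 · 1 / (2.0156) ≈ 0.24807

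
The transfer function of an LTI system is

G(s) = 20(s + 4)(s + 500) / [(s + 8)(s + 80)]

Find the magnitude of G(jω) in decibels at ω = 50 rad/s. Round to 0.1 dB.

At s = jω = j50:
zero (s+4): 4 + j50 → |·| = √(4²+50²) = √2516 ≈ 50.16, ∠ = arctan(50/4) ≈ 85.43°
zero (s+500): 500 + j50 → |·| = √(500²+50²) = √252500 ≈ 502.49, ∠ = arctan(50/500) ≈ 5.71°
pole (s+8): 8 + j50 → |·| = √(8²+50²) = √2564 ≈ 50.636, ∠ = arctan(50/8) ≈ 80.91°
pole (s+80): 80 + j50 → |·| = √(80²+50²) = √8900 ≈ 94.34, ∠ = arctan(50/80) ≈ 32.01°
|G| = 20 · 25205 / 4777 ≈ 105.53
Gain = 20 log₁₀(105.53) ≈ 40.47 dB

40.5 dB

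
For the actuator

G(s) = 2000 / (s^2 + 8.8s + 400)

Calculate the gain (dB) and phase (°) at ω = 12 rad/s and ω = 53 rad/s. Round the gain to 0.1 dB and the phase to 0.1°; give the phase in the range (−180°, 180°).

At s = jω = j12:
quadratic: (j12)² + 8.8·j12 + 400 = 256 + j105.6 → |·| ≈ 276.92, ∠ ≈ 22.42°
|G| = 2000 / 276.92 ≈ 7.2223
Gain = 20 log₁₀(7.2223) ≈ 17.17 dB
∠G = 0.00° − 22.42° = -22.42°

At s = jω = j53:
quadratic: (j53)² + 8.8·j53 + 400 = -2409 + j466.4 → |·| ≈ 2453.7, ∠ ≈ 169.04°
|G| = 2000 / 2453.7 ≈ 0.8151
Gain = 20 log₁₀(0.8151) ≈ -1.78 dB
∠G = 0.00° − 169.04° = -169.04°

ω = 12: 17.2 dB, -22.4°; ω = 53: -1.8 dB, -169.0°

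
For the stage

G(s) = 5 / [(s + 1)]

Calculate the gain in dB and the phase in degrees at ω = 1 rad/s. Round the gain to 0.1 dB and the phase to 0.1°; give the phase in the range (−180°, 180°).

11.0 dB, -45.0°

At ω = 1 rad/s:
pole (1 + j1·1) = 1 + j1 → |·| ≈ 1.4142, ∠ ≈ 45.00°
|G| = 5 · 1 / (1.4142) ≈ 3.5356
Gain = 20 log₁₀(3.5356) ≈ 10.97 dB
∠G = (0°) − (45.00°) = -45.00°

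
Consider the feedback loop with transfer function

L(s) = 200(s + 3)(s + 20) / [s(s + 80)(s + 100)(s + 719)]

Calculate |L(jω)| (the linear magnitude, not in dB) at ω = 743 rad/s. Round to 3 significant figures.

0.000257

At s = jω = j743:
zero (s+3): 3 + j743 → |·| = √(3²+743²) = √552058 ≈ 743.01, ∠ = arctan(743/3) ≈ 89.77°
zero (s+20): 20 + j743 → |·| = √(20²+743²) = √552449 ≈ 743.27, ∠ = arctan(743/20) ≈ 88.46°
pole (s+80): 80 + j743 → |·| = √(80²+743²) = √558449 ≈ 747.29, ∠ = arctan(743/80) ≈ 83.85°
pole (s+100): 100 + j743 → |·| = √(100²+743²) = √562049 ≈ 749.7, ∠ = arctan(743/100) ≈ 82.33°
pole (s+719): 719 + j743 → |·| = √(719²+743²) = √1069010 ≈ 1033.9, ∠ = arctan(743/719) ≈ 45.94°
pole at origin: |s| = 743, ∠ = 90.00° (in denominator)
|L| = 200 · 5.5226e+05 / 4.3037e+11 ≈ 0.00025664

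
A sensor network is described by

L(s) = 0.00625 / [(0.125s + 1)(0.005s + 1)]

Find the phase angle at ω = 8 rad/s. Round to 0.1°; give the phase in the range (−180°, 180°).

At ω = 8 rad/s:
pole (1 + j8·0.125) = 1 + j1 → |·| ≈ 1.4142, ∠ ≈ 45.00°
pole (1 + j8·0.005) = 1 + j0.04 → |·| ≈ 1.0008, ∠ ≈ 2.29°
∠L = (0°) − (45.00° + 2.29°) = -47.29°

-47.3°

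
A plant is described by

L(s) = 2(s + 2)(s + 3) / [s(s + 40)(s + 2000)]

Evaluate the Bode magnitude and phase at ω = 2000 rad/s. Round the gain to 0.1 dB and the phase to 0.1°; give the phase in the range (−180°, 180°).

At s = jω = j2000:
zero (s+2): 2 + j2000 → |·| = √(2²+2000²) = √4000004 ≈ 2000, ∠ = arctan(2000/2) ≈ 89.94°
zero (s+3): 3 + j2000 → |·| = √(3²+2000²) = √4000009 ≈ 2000, ∠ = arctan(2000/3) ≈ 89.91°
pole (s+40): 40 + j2000 → |·| = √(40²+2000²) = √4001600 ≈ 2000.4, ∠ = arctan(2000/40) ≈ 88.85°
pole (s+2000): 2000 + j2000 → |·| = √(2000²+2000²) = √8000000 ≈ 2828.4, ∠ = arctan(2000/2000) ≈ 45.00°
pole at origin: |s| = 2000, ∠ = 90.00° (in denominator)
|L| = 2 · 4e+06 / 1.1316e+10 ≈ 0.00070696
Gain = 20 log₁₀(0.00070696) ≈ -63.01 dB
∠L = 179.85° − 223.85° = -44.00°

-63.0 dB, -44.0°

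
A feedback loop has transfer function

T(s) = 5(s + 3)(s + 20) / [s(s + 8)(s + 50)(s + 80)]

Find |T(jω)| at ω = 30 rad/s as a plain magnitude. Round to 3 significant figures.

At s = jω = j30:
zero (s+3): 3 + j30 → |·| = √(3²+30²) = √909 ≈ 30.15, ∠ = arctan(30/3) ≈ 84.29°
zero (s+20): 20 + j30 → |·| = √(20²+30²) = √1300 ≈ 36.056, ∠ = arctan(30/20) ≈ 56.31°
pole (s+8): 8 + j30 → |·| = √(8²+30²) = √964 ≈ 31.048, ∠ = arctan(30/8) ≈ 75.07°
pole (s+50): 50 + j30 → |·| = √(50²+30²) = √3400 ≈ 58.31, ∠ = arctan(30/50) ≈ 30.96°
pole (s+80): 80 + j30 → |·| = √(80²+30²) = √7300 ≈ 85.44, ∠ = arctan(30/80) ≈ 20.56°
pole at origin: |s| = 30, ∠ = 90.00° (in denominator)
|T| = 5 · 1087.1 / 4.6404e+06 ≈ 0.0011713

0.00117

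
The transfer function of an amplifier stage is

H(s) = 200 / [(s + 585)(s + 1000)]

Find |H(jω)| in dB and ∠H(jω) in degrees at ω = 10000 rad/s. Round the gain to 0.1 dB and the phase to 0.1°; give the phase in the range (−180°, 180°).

At s = jω = j10000:
pole (s+585): 585 + j10000 → |·| = √(585²+10000²) = √100342225 ≈ 10017, ∠ = arctan(10000/585) ≈ 86.65°
pole (s+1000): 1000 + j10000 → |·| = √(1000²+10000²) = √101000000 ≈ 10050, ∠ = arctan(10000/1000) ≈ 84.29°
|H| = 200 / 1.0067e+08 ≈ 1.9867e-06
Gain = 20 log₁₀(1.9867e-06) ≈ -114.04 dB
∠H = 0.00° − 170.94° = -170.94°

-114.0 dB, -170.9°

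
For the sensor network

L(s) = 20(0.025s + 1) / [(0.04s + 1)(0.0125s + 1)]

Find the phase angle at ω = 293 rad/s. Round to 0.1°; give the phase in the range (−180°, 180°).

-77.6°

At ω = 293 rad/s:
zero (1 + j293·0.025) = 1 + j7.325 → |·| ≈ 7.3929, ∠ ≈ 82.23°
pole (1 + j293·0.04) = 1 + j11.72 → |·| ≈ 11.763, ∠ ≈ 85.12°
pole (1 + j293·0.0125) = 1 + j3.6625 → |·| ≈ 3.7966, ∠ ≈ 74.73°
∠L = (82.23°) − (85.12° + 74.73°) = -77.62°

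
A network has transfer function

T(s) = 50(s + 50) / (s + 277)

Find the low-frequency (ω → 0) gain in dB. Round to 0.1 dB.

19.1 dB

T(0) = 50·50 / (277) ≈ 9.0253
20 log₁₀(9.0253) ≈ 19.11 dB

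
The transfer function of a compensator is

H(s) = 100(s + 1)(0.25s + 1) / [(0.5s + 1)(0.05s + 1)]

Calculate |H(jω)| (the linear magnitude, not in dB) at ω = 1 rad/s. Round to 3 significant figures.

130

At ω = 1 rad/s:
zero (1 + j1·1) = 1 + j1 → |·| ≈ 1.4142, ∠ ≈ 45.00°
zero (1 + j1·0.25) = 1 + j0.25 → |·| ≈ 1.0308, ∠ ≈ 14.04°
pole (1 + j1·0.5) = 1 + j0.5 → |·| ≈ 1.118, ∠ ≈ 26.57°
pole (1 + j1·0.05) = 1 + j0.05 → |·| ≈ 1.0012, ∠ ≈ 2.86°
|H| = 100 · 1.4142 · 1.0308 / (1.118 · 1.0012) ≈ 130.23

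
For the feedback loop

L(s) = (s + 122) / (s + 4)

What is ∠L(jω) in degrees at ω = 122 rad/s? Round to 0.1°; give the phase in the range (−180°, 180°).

At s = jω = j122:
zero (s+122): 122 + j122 → |·| = √(122²+122²) = √29768 ≈ 172.53, ∠ = arctan(122/122) ≈ 45.00°
pole (s+4): 4 + j122 → |·| = √(4²+122²) = √14900 ≈ 122.07, ∠ = arctan(122/4) ≈ 88.12°
∠L = 45.00° − 88.12° = -43.12°

-43.1°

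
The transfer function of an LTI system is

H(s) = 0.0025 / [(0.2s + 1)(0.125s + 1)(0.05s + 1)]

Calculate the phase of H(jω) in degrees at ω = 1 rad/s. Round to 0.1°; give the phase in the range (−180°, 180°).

-21.3°

At ω = 1 rad/s:
pole (1 + j1·0.2) = 1 + j0.2 → |·| ≈ 1.0198, ∠ ≈ 11.31°
pole (1 + j1·0.125) = 1 + j0.125 → |·| ≈ 1.0078, ∠ ≈ 7.13°
pole (1 + j1·0.05) = 1 + j0.05 → |·| ≈ 1.0012, ∠ ≈ 2.86°
∠H = (0°) − (11.31° + 7.13° + 2.86°) = -21.30°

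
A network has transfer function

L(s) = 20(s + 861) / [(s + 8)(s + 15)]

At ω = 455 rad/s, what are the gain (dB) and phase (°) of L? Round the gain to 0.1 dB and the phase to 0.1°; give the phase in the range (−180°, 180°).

At s = jω = j455:
zero (s+861): 861 + j455 → |·| = √(861²+455²) = √948346 ≈ 973.83, ∠ = arctan(455/861) ≈ 27.85°
pole (s+8): 8 + j455 → |·| = √(8²+455²) = √207089 ≈ 455.07, ∠ = arctan(455/8) ≈ 88.99°
pole (s+15): 15 + j455 → |·| = √(15²+455²) = √207250 ≈ 455.25, ∠ = arctan(455/15) ≈ 88.11°
|L| = 20 · 973.83 / 2.0717e+05 ≈ 0.094013
Gain = 20 log₁₀(0.094013) ≈ -20.54 dB
∠L = 27.85° − 177.10° = -149.25°

-20.5 dB, -149.3°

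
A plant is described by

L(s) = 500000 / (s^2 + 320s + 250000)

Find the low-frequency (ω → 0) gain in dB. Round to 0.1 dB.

L(0) = 500000 / 250000 = 2
20 log₁₀(2) ≈ 6.02 dB

6.0 dB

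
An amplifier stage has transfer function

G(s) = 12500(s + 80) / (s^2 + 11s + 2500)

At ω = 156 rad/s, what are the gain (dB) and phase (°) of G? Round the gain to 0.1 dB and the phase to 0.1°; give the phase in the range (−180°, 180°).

At s = jω = j156:
zero (s+80): 80 + j156 → |·| = √(80²+156²) = √30736 ≈ 175.32, ∠ = arctan(156/80) ≈ 62.85°
quadratic: (j156)² + 11·j156 + 2500 = -21836 + j1716 → |·| ≈ 21903, ∠ ≈ 175.51°
|G| = 12500 · 175.32 / 21903 ≈ 100.05
Gain = 20 log₁₀(100.05) ≈ 40.00 dB
∠G = 62.85° − 175.51° = -112.66°

40.0 dB, -112.7°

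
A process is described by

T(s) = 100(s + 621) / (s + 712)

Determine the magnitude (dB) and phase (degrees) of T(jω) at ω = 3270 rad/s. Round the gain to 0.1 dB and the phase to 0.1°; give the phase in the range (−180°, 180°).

40.0 dB, 1.5°

At s = jω = j3270:
zero (s+621): 621 + j3270 → |·| = √(621²+3270²) = √11078541 ≈ 3328.4, ∠ = arctan(3270/621) ≈ 79.25°
pole (s+712): 712 + j3270 → |·| = √(712²+3270²) = √11199844 ≈ 3346.6, ∠ = arctan(3270/712) ≈ 77.72°
|T| = 100 · 3328.4 / 3346.6 ≈ 99.456
Gain = 20 log₁₀(99.456) ≈ 39.95 dB
∠T = 79.25° − 77.72° = 1.53°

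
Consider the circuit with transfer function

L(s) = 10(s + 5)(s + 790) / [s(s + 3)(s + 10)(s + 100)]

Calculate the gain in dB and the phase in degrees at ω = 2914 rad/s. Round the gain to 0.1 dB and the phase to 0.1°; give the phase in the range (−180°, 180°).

At s = jω = j2914:
zero (s+5): 5 + j2914 → |·| = √(5²+2914²) = √8491421 ≈ 2914, ∠ = arctan(2914/5) ≈ 89.90°
zero (s+790): 790 + j2914 → |·| = √(790²+2914²) = √9115496 ≈ 3019.2, ∠ = arctan(2914/790) ≈ 74.83°
pole (s+3): 3 + j2914 → |·| = √(3²+2914²) = √8491405 ≈ 2914, ∠ = arctan(2914/3) ≈ 89.94°
pole (s+10): 10 + j2914 → |·| = √(10²+2914²) = √8491496 ≈ 2914, ∠ = arctan(2914/10) ≈ 89.80°
pole (s+100): 100 + j2914 → |·| = √(100²+2914²) = √8501396 ≈ 2915.7, ∠ = arctan(2914/100) ≈ 88.03°
pole at origin: |s| = 2914, ∠ = 90.00° (in denominator)
|L| = 10 · 8.7979e+06 / 7.2146e+13 ≈ 1.2195e-06
Gain = 20 log₁₀(1.2195e-06) ≈ -118.28 dB
∠L = 164.73° − 357.77° = -193.04° ≡ 166.96° (principal value)

-118.3 dB, 167.0°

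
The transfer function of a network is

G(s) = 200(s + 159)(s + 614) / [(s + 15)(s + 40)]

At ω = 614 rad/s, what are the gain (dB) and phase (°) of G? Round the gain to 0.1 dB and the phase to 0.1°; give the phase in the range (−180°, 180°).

49.3 dB, -54.4°

At s = jω = j614:
zero (s+159): 159 + j614 → |·| = √(159²+614²) = √402277 ≈ 634.25, ∠ = arctan(614/159) ≈ 75.48°
zero (s+614): 614 + j614 → |·| = √(614²+614²) = √753992 ≈ 868.33, ∠ = arctan(614/614) ≈ 45.00°
pole (s+15): 15 + j614 → |·| = √(15²+614²) = √377221 ≈ 614.18, ∠ = arctan(614/15) ≈ 88.60°
pole (s+40): 40 + j614 → |·| = √(40²+614²) = √378596 ≈ 615.3, ∠ = arctan(614/40) ≈ 86.27°
|G| = 200 · 5.5074e+05 / 3.779e+05 ≈ 291.47
Gain = 20 log₁₀(291.47) ≈ 49.29 dB
∠G = 120.48° − 174.87° = -54.39°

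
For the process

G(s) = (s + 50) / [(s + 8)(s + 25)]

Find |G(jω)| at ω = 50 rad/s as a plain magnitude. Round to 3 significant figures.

0.0250

At s = jω = j50:
zero (s+50): 50 + j50 → |·| = √(50²+50²) = √5000 ≈ 70.711, ∠ = arctan(50/50) ≈ 45.00°
pole (s+8): 8 + j50 → |·| = √(8²+50²) = √2564 ≈ 50.636, ∠ = arctan(50/8) ≈ 80.91°
pole (s+25): 25 + j50 → |·| = √(25²+50²) = √3125 ≈ 55.902, ∠ = arctan(50/25) ≈ 63.43°
|G| = 1 · 70.711 / 2830.7 ≈ 0.02498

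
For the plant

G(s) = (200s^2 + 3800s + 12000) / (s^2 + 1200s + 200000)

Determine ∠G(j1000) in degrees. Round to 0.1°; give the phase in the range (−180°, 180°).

Substitute s = j1000:
Numerator: 200(j1000)^2 + 3800(j1000) + 12000 = -199988000 + j3800000
Denominator: (j1000)^2 + 1200(j1000) + 200000 = -800000 + j1200000
|N| = √(199988000² + 3800000²) ≈ 2.0002e+08, ∠N ≈ 178.91°
|D| = √(800000² + 1200000²) ≈ 1.4422e+06, ∠D ≈ 123.69°
∠G = 178.91° − 123.69° = 55.22°

55.2°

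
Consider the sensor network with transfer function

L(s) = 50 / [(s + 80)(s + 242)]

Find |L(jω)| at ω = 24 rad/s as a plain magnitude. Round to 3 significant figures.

0.00246

At s = jω = j24:
pole (s+80): 80 + j24 → |·| = √(80²+24²) = √6976 ≈ 83.522, ∠ = arctan(24/80) ≈ 16.70°
pole (s+242): 242 + j24 → |·| = √(242²+24²) = √59140 ≈ 243.19, ∠ = arctan(24/242) ≈ 5.66°
|L| = 50 / 20312 ≈ 0.0024616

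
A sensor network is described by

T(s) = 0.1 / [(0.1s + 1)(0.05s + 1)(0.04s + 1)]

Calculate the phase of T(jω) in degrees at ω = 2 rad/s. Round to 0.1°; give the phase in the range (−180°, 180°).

At ω = 2 rad/s:
pole (1 + j2·0.1) = 1 + j0.2 → |·| ≈ 1.0198, ∠ ≈ 11.31°
pole (1 + j2·0.05) = 1 + j0.1 → |·| ≈ 1.005, ∠ ≈ 5.71°
pole (1 + j2·0.04) = 1 + j0.08 → |·| ≈ 1.0032, ∠ ≈ 4.57°
∠T = (0°) − (11.31° + 5.71° + 4.57°) = -21.59°

-21.6°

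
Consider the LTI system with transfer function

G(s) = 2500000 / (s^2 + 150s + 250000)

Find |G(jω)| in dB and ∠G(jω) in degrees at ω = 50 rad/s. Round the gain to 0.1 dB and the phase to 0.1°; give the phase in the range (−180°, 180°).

20.1 dB, -1.7°

At s = jω = j50:
quadratic: (j50)² + 150·j50 + 250000 = 247500 + j7500 → |·| ≈ 2.4761e+05, ∠ ≈ 1.74°
|G| = 2500000 / 2.4761e+05 ≈ 10.097
Gain = 20 log₁₀(10.097) ≈ 20.08 dB
∠G = 0.00° − 1.74° = -1.74°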